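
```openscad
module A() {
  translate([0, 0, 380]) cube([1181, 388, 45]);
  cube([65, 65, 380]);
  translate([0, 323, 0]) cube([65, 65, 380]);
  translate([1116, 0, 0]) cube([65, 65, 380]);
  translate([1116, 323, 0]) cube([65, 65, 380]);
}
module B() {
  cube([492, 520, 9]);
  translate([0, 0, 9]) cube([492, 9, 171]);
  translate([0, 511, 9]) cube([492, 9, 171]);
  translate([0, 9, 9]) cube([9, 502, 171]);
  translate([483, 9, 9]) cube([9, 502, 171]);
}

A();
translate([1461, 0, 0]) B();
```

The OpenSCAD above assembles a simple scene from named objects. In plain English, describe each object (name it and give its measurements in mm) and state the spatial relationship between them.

A is a long wooden bench with a 1181 mm (x) × 388 mm (y) seat, 45 mm thick, its top surface 425 mm above the floor. Four 65 mm square legs at the seat corners, flush with the edges, run from z = 0 to the seat underside.

B is an open storage box with external size 492×520×180 mm and wall thickness 9 mm (the base is also 9 mm thick). The base covers the whole footprint; the four walls stand on the base, with the y-facing walls full-width and the x-facing walls fitting between their inner faces.

The open box is on the floor beside the bench on its +x side.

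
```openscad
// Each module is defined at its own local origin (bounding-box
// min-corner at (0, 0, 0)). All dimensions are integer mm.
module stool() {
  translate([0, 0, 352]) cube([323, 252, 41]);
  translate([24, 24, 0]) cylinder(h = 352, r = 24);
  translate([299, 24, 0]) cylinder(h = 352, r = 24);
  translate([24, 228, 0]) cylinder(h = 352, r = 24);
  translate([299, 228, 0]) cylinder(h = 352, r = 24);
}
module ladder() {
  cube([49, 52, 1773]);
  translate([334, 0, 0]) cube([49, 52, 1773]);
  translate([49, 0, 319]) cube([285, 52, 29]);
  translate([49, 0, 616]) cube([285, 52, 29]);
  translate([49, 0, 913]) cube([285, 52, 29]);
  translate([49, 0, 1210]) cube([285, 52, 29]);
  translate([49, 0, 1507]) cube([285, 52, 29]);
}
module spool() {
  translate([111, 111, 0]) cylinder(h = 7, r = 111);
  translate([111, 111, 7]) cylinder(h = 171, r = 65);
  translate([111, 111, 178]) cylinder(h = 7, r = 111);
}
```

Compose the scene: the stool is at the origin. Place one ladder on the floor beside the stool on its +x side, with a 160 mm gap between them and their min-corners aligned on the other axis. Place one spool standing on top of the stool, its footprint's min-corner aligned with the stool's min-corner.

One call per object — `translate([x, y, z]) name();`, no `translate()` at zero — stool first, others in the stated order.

stool();
translate([483, 0, 0]) ladder();
translate([0, 0, 393]) spool();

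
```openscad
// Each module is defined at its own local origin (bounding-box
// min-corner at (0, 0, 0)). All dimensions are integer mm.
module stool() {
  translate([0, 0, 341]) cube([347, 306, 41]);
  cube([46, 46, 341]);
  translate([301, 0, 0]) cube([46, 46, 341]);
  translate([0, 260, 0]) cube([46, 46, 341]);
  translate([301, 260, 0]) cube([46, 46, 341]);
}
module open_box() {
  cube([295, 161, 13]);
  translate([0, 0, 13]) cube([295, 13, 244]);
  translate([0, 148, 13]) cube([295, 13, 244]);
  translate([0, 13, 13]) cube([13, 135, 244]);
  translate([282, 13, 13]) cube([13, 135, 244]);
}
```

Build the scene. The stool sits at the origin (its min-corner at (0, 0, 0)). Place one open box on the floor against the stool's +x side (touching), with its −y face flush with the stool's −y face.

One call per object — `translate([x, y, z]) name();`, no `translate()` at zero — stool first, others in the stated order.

stool();
translate([347, 0, 0]) open_box();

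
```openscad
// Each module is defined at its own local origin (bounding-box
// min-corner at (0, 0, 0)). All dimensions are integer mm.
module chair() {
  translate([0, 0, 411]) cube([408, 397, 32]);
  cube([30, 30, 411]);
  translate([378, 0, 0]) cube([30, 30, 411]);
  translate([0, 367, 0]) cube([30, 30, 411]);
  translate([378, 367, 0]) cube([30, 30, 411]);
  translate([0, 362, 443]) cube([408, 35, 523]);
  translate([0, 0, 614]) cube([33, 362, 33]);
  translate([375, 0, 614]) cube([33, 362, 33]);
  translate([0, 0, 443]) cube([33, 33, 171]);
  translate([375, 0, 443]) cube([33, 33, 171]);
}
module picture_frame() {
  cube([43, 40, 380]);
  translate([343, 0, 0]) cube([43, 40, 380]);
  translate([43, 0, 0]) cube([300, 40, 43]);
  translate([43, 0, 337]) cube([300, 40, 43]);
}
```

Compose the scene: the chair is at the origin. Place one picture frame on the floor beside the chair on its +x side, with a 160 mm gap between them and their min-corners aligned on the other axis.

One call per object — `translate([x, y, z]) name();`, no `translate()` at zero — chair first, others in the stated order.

chair();
translate([568, 0, 0]) picture_frame();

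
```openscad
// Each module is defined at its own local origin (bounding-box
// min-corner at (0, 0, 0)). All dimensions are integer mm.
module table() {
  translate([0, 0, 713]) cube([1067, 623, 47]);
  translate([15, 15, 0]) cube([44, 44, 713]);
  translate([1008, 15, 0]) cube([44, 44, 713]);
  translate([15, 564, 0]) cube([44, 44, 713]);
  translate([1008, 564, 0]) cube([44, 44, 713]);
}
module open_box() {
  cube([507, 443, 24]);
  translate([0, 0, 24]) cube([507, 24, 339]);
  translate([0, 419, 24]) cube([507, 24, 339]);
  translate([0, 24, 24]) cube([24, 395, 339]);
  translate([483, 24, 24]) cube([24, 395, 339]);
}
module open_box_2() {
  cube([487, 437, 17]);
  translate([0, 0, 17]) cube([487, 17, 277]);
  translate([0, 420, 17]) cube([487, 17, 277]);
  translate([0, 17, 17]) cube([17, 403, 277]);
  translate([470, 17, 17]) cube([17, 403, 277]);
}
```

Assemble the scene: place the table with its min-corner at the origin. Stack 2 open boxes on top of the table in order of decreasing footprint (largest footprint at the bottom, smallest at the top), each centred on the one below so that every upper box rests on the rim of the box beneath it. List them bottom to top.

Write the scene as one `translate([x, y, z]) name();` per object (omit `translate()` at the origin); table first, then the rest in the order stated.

table();
translate([280, 90, 760]) open_box();
translate([290, 93, 1123]) open_box_2();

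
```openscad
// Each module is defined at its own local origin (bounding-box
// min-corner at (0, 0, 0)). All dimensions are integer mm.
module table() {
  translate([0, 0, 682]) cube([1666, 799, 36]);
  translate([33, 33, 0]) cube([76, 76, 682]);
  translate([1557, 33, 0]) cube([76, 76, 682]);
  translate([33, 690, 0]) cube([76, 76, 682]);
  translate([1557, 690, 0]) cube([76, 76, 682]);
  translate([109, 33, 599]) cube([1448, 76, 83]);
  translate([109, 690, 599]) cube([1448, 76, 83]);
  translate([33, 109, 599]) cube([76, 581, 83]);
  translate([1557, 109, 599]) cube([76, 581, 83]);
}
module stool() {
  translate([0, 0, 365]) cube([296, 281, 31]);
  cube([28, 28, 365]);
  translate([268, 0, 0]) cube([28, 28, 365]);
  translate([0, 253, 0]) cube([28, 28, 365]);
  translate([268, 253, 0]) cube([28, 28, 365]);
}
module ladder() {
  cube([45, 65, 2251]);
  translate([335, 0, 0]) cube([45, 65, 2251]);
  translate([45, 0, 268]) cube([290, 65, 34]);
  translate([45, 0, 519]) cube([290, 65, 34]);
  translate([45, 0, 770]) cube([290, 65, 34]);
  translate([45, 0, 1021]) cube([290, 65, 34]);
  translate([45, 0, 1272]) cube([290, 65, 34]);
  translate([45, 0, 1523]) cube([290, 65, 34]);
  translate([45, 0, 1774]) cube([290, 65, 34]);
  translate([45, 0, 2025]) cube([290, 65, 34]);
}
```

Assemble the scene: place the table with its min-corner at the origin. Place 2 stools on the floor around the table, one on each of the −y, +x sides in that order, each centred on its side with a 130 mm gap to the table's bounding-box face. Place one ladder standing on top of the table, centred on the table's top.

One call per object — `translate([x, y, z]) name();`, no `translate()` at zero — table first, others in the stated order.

table();
translate([685, -411, 0]) stool();
translate([1796, 259, 0]) stool();
translate([643, 367, 718]) ladder();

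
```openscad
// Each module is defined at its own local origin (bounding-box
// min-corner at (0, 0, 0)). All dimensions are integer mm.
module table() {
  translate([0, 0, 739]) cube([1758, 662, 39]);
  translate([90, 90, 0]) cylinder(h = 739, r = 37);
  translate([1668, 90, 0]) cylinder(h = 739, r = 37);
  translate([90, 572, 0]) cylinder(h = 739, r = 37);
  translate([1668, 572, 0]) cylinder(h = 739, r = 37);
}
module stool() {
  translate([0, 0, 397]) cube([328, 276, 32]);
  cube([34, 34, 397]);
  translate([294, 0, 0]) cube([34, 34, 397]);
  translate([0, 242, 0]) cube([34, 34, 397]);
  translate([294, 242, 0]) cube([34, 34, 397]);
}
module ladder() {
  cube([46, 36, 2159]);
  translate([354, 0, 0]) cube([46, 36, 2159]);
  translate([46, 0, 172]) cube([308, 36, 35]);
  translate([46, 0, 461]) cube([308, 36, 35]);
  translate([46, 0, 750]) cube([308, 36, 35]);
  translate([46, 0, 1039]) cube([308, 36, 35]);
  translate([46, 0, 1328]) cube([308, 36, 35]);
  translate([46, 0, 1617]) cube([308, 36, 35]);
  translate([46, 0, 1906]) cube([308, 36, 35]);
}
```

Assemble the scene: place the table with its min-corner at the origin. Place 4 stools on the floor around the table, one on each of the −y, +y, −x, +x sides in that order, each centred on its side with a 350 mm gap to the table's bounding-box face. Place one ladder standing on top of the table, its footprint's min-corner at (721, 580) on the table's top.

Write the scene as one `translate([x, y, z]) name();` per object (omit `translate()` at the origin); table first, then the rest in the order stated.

table();
translate([715, -626, 0]) stool();
translate([715, 1012, 0]) stool();
translate([-678, 193, 0]) stool();
translate([2108, 193, 0]) stool();
translate([721, 580, 778]) ladder();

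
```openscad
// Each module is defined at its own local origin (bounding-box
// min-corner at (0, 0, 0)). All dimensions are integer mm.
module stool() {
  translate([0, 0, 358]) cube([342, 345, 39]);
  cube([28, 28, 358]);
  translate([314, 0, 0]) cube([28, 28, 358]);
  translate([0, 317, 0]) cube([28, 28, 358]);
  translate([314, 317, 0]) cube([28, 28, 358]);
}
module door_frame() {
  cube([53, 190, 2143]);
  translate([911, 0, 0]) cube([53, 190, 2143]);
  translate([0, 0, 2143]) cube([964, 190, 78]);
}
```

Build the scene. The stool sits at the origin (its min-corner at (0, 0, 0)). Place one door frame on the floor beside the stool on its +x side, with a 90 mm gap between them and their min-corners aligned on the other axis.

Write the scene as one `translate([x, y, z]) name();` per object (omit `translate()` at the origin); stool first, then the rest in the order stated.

stool();
translate([432, 0, 0]) door_frame();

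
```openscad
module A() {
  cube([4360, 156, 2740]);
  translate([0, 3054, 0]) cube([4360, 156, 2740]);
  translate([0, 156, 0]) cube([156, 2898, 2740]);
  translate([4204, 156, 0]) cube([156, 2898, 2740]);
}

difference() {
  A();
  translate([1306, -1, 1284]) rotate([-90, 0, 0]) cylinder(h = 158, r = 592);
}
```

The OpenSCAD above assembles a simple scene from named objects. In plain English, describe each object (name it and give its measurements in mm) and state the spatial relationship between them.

A is the wall frame of a small rectangular building: four walls, each 2740 mm tall and 156 mm thick, enclosing a footprint 4360 mm (x) by 3210 mm (y) outside-to-outside, with no floor or roof. The front and back walls (the −y and +y sides) span the full width; the two side walls fit between them.

The house frame has a circular hole of radius 592 mm through its front wall, centred at (x = 1306, z = 1284).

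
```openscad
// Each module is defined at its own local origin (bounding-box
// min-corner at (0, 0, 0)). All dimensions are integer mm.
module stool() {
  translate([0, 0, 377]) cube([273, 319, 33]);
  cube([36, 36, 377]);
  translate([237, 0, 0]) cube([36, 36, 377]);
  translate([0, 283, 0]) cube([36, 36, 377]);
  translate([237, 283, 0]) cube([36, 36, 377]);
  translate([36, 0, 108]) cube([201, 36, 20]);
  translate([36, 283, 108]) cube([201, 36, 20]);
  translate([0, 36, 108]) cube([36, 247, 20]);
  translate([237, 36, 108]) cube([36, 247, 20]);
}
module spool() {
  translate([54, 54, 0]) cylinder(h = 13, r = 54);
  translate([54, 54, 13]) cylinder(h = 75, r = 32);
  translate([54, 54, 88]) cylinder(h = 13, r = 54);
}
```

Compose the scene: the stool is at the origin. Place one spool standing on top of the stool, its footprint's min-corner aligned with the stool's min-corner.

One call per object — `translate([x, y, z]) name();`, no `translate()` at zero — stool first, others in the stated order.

stool();
translate([0, 0, 410]) spool();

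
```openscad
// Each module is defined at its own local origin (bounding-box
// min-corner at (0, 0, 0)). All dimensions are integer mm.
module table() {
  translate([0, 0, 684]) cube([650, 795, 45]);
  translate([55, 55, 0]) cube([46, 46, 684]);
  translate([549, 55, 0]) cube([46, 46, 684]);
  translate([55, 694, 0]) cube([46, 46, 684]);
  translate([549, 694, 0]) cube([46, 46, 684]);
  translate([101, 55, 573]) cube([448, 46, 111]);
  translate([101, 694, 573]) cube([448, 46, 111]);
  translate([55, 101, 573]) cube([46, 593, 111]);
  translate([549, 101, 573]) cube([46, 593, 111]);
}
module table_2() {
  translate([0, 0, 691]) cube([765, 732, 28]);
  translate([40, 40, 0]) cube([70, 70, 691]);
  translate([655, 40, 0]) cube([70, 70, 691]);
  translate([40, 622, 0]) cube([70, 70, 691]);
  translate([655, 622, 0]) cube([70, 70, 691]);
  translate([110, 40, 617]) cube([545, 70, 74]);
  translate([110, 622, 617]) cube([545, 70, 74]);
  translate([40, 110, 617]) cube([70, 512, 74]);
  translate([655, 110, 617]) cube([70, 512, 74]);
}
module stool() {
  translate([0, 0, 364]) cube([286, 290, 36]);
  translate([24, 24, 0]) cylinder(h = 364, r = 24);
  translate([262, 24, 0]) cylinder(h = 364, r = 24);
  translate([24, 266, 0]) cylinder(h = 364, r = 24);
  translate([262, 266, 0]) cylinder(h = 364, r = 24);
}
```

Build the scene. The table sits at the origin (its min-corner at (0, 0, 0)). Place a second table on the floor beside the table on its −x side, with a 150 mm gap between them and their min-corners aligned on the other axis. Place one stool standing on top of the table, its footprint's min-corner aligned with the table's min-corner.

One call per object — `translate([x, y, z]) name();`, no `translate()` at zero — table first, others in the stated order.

table();
translate([-915, 0, 0]) table_2();
translate([0, 0, 729]) stool();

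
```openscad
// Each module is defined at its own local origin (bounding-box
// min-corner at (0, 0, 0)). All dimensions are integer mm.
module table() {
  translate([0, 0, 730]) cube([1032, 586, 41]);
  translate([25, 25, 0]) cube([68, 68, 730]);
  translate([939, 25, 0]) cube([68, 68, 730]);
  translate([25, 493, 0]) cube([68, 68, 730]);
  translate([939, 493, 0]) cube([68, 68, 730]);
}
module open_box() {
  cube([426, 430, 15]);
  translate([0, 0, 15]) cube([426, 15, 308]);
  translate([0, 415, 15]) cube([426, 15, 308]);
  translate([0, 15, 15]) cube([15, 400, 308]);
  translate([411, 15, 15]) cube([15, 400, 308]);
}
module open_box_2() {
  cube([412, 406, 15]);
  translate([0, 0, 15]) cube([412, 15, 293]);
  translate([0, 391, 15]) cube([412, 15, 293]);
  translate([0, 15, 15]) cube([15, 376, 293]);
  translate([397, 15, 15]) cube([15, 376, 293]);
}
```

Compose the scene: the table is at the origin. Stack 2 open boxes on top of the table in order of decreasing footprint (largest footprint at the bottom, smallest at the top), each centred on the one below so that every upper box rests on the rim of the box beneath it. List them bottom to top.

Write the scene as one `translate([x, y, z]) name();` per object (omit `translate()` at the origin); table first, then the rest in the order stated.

table();
translate([303, 78, 771]) open_box();
translate([310, 90, 1094]) open_box_2();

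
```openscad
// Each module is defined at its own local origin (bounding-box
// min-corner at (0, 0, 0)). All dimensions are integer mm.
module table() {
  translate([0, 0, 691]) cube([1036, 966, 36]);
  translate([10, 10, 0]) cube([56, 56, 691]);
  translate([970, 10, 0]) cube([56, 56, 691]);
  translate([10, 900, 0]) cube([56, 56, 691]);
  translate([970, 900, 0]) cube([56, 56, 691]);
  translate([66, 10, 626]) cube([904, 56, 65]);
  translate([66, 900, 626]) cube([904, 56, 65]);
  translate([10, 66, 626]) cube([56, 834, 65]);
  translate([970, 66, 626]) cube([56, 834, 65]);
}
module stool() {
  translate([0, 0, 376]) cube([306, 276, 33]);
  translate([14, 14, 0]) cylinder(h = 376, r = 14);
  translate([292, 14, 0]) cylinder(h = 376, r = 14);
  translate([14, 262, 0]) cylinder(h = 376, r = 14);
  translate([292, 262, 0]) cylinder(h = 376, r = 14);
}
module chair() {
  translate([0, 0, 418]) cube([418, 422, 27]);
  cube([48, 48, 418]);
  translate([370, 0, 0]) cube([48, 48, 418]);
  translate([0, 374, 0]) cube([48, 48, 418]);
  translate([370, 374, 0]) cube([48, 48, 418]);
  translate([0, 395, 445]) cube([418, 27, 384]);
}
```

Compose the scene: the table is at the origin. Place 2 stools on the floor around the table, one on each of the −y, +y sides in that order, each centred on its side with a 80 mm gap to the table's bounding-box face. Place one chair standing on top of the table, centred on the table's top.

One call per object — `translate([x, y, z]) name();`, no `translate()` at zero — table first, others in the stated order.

table();
translate([365, -356, 0]) stool();
translate([365, 1046, 0]) stool();
translate([309, 272, 727]) chair();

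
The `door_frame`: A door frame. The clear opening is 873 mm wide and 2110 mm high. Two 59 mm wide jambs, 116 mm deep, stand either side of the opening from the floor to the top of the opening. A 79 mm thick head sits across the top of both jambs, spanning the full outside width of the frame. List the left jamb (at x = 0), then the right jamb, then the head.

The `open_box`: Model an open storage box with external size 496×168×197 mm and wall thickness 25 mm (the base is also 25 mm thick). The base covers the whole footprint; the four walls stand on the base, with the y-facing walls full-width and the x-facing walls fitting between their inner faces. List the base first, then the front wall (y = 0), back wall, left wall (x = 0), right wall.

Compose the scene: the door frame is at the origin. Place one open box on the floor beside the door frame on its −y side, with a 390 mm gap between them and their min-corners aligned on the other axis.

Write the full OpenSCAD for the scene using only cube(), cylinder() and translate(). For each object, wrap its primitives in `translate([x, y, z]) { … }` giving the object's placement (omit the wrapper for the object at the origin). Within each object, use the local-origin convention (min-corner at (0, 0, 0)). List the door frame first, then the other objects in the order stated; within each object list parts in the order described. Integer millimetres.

cube([59, 116, 2110]);
translate([932, 0, 0]) cube([59, 116, 2110]);
translate([0, 0, 2110]) cube([991, 116, 79]);
translate([0, -558, 0]) {
  cube([496, 168, 25]);
  translate([0, 0, 25]) cube([496, 25, 172]);
  translate([0, 143, 25]) cube([496, 25, 172]);
  translate([0, 25, 25]) cube([25, 118, 172]);
  translate([471, 25, 25]) cube([25, 118, 172]);
}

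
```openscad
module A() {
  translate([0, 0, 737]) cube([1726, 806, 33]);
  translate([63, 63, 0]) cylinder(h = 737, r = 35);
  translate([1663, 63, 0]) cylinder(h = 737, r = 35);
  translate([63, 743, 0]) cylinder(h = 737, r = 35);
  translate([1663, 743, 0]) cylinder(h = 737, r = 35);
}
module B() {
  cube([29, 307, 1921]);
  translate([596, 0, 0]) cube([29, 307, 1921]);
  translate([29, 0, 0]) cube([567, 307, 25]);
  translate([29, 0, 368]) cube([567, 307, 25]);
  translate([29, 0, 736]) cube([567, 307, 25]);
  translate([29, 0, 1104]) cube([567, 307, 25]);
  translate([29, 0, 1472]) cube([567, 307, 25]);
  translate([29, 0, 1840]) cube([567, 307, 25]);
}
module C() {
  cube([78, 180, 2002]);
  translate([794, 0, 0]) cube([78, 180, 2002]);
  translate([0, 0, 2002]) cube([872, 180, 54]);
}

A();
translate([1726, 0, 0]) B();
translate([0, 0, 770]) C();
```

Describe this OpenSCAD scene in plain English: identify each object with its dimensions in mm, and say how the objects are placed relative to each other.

A is a rectangular dining table. The top is 1726×806×33 mm with its upper surface at z = 770 mm. It stands on four round legs of 70 mm diameter, each leg's bounding box inset 28 mm from the nearest pair of top edges, running from the floor to the underside of the top.

B is an open bookshelf. Two side panels, each 29 mm thick, 307 mm deep and 1921 mm tall, stand 625 mm apart (outside-to-outside). Between them sit 6 shelves, each 25 mm thick and 307 mm deep, spanning the full gap between the sides. The bottom shelf rests on the floor (its underside at z = 0) and the clear gap between one shelf's top and the next shelf's underside is 343 mm.

C is a rectangular door frame: two vertical jambs of 78×180 mm section, 2002 mm tall, with a clear opening 716 mm wide between their inner faces. A header 54 mm tall and 180 mm deep lies on top of the jambs and spans the full outside width.

The bookshelf is against the table's +x side, with their −y faces flush. The door frame is on top of the table.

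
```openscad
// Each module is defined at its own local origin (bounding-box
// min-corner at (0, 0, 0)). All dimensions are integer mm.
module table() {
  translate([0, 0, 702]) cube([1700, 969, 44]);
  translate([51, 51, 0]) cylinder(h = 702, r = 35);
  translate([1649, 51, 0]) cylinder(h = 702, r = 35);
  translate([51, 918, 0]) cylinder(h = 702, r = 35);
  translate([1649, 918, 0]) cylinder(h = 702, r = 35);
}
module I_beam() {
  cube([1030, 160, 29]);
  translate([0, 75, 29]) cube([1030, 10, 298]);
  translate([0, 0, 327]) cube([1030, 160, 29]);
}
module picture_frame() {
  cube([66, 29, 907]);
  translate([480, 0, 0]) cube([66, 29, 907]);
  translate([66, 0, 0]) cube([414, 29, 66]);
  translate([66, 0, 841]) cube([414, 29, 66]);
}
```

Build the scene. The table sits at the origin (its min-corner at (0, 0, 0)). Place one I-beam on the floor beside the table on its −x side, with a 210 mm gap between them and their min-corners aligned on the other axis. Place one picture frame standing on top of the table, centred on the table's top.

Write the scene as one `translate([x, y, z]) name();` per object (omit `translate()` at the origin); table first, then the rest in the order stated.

table();
translate([-1240, 0, 0]) I_beam();
translate([577, 470, 746]) picture_frame();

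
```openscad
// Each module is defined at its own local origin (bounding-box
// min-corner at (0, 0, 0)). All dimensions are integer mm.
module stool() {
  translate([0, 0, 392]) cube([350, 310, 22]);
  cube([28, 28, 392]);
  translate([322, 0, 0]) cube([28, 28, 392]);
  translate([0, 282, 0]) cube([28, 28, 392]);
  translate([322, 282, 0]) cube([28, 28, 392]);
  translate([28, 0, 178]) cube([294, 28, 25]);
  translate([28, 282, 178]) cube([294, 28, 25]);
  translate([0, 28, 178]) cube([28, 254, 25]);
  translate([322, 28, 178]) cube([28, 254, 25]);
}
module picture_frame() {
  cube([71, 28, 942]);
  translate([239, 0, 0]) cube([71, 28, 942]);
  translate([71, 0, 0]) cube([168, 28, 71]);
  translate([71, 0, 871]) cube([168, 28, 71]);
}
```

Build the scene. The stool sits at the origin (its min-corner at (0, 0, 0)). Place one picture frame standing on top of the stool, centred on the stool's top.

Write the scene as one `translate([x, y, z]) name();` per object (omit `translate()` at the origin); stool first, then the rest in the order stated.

stool();
translate([20, 141, 414]) picture_frame();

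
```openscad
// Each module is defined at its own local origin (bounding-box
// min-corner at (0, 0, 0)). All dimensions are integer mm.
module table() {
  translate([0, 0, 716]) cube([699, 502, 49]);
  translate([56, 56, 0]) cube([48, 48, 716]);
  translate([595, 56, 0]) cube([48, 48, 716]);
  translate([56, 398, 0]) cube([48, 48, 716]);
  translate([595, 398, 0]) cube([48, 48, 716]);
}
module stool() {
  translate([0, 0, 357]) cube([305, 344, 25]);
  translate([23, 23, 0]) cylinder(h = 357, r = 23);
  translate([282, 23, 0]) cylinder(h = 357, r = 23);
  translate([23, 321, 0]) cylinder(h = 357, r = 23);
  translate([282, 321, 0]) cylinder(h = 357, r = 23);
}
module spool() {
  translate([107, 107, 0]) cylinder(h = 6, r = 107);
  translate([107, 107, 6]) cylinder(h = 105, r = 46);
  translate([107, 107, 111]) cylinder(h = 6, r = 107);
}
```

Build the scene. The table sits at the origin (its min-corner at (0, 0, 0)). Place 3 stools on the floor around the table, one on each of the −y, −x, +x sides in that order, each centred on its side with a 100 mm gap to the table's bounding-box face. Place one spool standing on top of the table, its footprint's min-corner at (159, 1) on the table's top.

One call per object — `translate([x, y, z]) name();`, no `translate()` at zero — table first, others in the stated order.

table();
translate([197, -444, 0]) stool();
translate([-405, 79, 0]) stool();
translate([799, 79, 0]) stool();
translate([159, 1, 765]) spool();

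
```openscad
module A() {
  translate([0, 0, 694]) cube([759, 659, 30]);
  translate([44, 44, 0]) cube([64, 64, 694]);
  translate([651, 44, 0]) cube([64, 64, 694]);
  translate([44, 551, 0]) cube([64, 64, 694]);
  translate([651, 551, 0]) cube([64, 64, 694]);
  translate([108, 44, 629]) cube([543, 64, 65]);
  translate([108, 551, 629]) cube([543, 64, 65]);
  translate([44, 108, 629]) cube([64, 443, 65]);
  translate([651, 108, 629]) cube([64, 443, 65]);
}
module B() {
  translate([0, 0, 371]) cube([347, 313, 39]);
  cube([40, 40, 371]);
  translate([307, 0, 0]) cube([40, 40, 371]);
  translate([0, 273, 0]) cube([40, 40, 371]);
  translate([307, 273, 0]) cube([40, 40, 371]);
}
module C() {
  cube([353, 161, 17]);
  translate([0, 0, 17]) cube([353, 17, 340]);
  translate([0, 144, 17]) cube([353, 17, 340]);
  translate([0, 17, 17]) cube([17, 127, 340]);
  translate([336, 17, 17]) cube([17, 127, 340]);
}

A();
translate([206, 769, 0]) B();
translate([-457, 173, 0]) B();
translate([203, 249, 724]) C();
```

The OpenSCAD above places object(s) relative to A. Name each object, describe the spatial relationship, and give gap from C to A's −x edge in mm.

The open box's min-x is at 203; the table's min-x is 0; gap = 203 mm.

A is a table. B is a stool. C is an open box. Two stools sit around the table at the +y, −x sides. The open box is on top of the table, centred. The gap from the open box to the table's −x edge is 203 mm.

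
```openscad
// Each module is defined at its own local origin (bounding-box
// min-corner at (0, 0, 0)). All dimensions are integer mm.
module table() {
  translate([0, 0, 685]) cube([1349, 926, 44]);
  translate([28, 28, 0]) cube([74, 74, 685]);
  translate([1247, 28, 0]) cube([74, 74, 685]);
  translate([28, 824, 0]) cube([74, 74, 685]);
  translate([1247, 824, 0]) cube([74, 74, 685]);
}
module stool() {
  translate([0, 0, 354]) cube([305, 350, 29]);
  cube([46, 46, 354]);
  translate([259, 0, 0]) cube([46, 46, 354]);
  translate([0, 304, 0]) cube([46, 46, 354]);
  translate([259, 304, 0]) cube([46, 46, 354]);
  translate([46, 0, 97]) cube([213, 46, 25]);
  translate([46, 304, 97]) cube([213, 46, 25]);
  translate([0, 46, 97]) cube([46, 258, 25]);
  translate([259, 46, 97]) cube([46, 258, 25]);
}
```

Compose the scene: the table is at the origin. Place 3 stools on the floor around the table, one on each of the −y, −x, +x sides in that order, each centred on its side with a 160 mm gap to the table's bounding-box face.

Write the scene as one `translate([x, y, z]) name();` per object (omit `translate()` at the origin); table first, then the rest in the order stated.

table();
translate([522, -510, 0]) stool();
translate([-465, 288, 0]) stool();
translate([1509, 288, 0]) stool();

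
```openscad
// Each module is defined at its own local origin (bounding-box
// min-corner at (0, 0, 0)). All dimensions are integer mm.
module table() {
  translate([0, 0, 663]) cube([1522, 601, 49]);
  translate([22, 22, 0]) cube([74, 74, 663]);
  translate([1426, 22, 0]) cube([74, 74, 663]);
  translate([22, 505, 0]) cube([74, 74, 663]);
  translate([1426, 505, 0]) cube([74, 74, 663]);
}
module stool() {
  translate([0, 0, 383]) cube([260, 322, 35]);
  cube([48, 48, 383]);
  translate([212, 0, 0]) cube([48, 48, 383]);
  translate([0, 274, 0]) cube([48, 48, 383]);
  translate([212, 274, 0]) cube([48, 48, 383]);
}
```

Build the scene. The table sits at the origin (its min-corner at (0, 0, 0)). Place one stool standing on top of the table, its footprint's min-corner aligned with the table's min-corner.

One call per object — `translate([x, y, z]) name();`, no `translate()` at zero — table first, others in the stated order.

table();
translate([0, 0, 712]) stool();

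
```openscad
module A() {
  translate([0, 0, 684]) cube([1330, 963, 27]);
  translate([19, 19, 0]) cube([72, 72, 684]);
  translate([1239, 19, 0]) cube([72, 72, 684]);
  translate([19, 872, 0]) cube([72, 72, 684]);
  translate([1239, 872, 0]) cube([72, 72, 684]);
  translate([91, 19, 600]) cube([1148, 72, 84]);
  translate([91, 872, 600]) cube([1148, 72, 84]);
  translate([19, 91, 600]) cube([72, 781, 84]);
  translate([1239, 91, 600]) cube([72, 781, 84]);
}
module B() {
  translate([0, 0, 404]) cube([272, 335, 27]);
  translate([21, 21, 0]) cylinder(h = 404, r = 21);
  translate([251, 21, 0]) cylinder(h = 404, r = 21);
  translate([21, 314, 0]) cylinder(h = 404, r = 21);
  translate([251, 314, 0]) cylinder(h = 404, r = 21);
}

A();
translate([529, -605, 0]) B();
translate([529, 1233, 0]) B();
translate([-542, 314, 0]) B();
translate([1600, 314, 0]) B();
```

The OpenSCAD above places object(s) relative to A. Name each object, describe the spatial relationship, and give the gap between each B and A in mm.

Each stool's nearest face is 270 mm from the table's bounding box.

A is a table. B is a stool. Four stools sit around the table at the −y, +y, −x, +x sides. The gap between each stool and the table is 270 mm.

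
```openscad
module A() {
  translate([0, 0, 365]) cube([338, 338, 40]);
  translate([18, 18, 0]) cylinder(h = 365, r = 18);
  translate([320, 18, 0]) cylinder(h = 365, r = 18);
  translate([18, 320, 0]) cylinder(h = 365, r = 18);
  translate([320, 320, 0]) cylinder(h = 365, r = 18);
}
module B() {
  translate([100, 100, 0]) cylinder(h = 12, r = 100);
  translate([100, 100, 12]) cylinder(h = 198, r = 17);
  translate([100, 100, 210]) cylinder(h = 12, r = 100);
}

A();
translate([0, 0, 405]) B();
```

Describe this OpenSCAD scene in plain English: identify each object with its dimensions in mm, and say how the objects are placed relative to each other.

A is a four-legged stool. The seat is 338×338 mm, 40 mm thick, top at z = 405 mm. It stands on four round legs, each 36 mm in diameter, from z = 0 to the seat underside, each leg's axis is inset half a diameter from the nearest pair of seat edges (so the leg's bounding box is flush with the corner).

B is a spool: two coaxial disc flanges of radius 100 mm and thickness 12 mm, joined by a core cylinder of radius 17 mm and height 198 mm. The lower flange rests on z = 0 and the three cylinders share a vertical axis.

The spool is on top of the stool.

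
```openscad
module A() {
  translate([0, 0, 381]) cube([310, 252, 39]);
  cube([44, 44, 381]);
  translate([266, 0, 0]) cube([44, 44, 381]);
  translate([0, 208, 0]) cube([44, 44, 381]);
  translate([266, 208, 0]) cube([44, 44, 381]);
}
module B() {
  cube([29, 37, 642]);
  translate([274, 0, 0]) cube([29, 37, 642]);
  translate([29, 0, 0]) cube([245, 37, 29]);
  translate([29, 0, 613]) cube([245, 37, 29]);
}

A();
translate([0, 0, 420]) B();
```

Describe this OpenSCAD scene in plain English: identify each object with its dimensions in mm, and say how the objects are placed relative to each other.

A is a simple wooden stool: a rectangular seat 310 mm (x) by 252 mm (y), 39 mm thick, top face at z = 420 mm, on four square legs, each 44×44 mm in cross-section. The legs rest on z = 0, each flush with a corner of the seat.

B is a picture frame with a 245×584 mm rectangular opening (x by z) and a uniform 29 mm border on every side. Frame depth is 37 mm along y. It is built from two vertical stiles running the full outside height and two horizontal rails spanning the gap between the stiles.

The picture frame is on top of the stool.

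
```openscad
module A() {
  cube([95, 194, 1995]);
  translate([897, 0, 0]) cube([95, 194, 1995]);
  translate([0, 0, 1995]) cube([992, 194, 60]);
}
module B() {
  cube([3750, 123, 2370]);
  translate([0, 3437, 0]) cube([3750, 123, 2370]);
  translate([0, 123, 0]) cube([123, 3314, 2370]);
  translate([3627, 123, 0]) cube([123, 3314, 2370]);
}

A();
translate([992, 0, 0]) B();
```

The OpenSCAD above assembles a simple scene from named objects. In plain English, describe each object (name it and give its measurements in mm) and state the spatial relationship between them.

A is a rectangular door frame: two vertical jambs of 95×194 mm section, 1995 mm tall, with a clear opening 802 mm wide between their inner faces. A header 60 mm tall and 194 mm deep lies on top of the jambs and spans the full outside width.

B is the wall frame of a small rectangular building: four walls, each 2370 mm tall and 123 mm thick, enclosing a footprint 3750 mm (x) by 3560 mm (y) outside-to-outside, with no floor or roof. The front and back walls (the −y and +y sides) span the full width; the two side walls fit between them.

The house frame is against the door frame's +x side, with their −y faces flush.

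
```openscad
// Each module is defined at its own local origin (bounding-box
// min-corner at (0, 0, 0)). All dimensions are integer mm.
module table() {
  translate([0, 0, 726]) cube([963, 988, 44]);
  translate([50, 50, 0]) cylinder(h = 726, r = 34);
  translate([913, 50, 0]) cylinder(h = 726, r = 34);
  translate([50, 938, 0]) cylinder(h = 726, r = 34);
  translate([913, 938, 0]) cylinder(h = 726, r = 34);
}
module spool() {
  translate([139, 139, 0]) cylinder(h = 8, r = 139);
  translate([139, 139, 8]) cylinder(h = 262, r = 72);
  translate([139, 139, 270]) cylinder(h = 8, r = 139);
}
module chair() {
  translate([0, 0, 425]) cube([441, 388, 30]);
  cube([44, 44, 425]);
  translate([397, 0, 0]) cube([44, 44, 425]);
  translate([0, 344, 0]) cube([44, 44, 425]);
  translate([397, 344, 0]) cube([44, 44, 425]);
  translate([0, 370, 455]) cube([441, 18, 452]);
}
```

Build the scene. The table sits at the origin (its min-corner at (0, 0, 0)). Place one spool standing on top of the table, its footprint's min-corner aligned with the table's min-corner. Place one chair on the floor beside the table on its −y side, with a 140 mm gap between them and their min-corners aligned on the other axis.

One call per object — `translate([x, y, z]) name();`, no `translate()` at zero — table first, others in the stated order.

table();
translate([0, 0, 770]) spool();
translate([0, -528, 0]) chair();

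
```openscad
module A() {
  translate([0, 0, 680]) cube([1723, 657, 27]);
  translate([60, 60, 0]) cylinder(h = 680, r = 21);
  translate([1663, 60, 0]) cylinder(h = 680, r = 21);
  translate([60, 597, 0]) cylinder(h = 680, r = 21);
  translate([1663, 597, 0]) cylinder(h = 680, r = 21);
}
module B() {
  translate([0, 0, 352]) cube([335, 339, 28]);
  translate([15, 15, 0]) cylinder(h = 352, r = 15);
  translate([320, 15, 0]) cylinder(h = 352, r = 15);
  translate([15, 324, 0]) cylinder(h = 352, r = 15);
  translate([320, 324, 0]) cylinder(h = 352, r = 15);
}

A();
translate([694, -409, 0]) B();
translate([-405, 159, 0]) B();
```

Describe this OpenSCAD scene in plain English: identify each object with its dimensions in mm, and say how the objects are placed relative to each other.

A is a table: top 1723 mm (x) × 657 mm (y), 27 mm thick, upper face at z = 707 mm, on four round legs of 42 mm diameter, each leg's bounding box inset 39 mm from the nearest pair of top edges, running from z = 0 to the bottom of the top.

B is a four-legged stool. The seat is 335×339 mm, 28 mm thick, top at z = 380 mm. It stands on four round legs, each 30 mm in diameter, from z = 0 to the seat underside, each leg's axis is inset half a diameter from the nearest pair of seat edges (so the leg's bounding box is flush with the corner).

Two stools sit around the table at the −y, −x sides.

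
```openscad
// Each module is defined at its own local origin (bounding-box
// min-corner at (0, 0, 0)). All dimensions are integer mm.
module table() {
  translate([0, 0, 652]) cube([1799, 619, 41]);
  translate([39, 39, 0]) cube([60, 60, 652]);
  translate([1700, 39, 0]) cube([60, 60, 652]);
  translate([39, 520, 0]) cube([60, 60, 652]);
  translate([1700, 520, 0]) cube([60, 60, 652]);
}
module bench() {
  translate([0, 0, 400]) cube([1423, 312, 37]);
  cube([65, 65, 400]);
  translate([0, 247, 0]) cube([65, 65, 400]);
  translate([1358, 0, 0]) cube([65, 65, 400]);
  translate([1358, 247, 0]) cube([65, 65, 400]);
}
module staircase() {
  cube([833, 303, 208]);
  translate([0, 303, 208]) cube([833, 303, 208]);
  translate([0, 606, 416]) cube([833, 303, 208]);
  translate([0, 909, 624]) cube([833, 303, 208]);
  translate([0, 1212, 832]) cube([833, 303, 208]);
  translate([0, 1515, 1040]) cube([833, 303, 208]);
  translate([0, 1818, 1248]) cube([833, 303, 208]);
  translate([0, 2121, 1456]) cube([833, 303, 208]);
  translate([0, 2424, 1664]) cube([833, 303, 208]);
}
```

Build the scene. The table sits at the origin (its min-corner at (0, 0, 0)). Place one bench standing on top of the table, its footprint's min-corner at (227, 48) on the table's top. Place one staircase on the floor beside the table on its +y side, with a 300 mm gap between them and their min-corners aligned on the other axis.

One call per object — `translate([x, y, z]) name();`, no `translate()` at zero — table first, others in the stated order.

table();
translate([227, 48, 693]) bench();
translate([0, 919, 0]) staircase();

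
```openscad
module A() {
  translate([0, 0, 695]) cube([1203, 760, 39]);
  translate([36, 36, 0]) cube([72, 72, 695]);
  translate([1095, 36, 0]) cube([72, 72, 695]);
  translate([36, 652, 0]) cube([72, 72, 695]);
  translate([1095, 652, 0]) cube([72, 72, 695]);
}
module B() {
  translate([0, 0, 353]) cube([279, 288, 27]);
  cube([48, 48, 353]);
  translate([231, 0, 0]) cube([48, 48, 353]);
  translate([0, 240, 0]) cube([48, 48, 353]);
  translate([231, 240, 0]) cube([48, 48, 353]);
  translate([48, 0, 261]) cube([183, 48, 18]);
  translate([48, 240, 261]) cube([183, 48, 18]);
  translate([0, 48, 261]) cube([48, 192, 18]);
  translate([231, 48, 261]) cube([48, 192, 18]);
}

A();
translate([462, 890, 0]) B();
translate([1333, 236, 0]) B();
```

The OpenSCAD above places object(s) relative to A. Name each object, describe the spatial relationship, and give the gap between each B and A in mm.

Each stool's nearest face is 130 mm from the table's bounding box.

A is a table. B is a stool. Two stools sit around the table at the +y, +x sides. The gap between each stool and the table is 130 mm.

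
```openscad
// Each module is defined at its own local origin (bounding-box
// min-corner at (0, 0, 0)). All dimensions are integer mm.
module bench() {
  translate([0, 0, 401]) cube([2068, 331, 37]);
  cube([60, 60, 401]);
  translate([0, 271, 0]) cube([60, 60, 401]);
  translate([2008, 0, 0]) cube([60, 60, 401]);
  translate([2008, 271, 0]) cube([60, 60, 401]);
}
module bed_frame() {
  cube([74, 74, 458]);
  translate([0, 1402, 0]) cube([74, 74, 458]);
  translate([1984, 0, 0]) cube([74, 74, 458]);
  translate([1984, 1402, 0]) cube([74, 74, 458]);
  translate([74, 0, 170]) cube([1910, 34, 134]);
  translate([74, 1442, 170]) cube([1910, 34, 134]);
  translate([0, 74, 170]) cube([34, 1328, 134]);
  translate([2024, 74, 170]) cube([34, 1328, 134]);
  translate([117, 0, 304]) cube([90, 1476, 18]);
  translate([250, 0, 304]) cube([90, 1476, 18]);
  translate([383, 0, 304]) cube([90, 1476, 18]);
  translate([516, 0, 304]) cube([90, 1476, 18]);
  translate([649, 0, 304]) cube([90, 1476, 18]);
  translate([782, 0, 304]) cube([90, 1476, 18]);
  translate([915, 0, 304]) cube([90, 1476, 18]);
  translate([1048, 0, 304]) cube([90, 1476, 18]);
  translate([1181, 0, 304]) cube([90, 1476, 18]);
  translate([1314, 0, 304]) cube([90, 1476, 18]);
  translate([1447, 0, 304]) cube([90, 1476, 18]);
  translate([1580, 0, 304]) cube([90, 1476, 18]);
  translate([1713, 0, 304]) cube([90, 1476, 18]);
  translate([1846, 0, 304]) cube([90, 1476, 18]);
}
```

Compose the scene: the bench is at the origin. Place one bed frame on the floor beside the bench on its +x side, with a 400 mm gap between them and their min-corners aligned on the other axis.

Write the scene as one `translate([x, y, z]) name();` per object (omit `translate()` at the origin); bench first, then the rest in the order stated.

bench();
translate([2468, 0, 0]) bed_frame();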